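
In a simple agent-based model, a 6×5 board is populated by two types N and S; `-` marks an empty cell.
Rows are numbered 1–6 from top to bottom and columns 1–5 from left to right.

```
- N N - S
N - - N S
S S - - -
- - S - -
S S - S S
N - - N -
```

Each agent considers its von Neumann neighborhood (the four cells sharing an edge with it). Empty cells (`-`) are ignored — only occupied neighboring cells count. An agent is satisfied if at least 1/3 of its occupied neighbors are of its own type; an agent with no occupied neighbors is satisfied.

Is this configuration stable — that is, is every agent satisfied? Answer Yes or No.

No

(1,2)N 1/1 ok
(1,3)N 1/1 ok
(1,5)S 1/1 ok
(2,1)N 0/1 unhappy
(2,4)N 0/1 unhappy
(2,5)S 1/2 ok
(3,1)S 1/2 ok
(3,2)S 1/1 ok
(4,3)S 0/0 ok
(5,1)S 1/2 ok
(5,2)S 1/1 ok
(5,4)S 1/2 ok
(5,5)S 1/1 ok
(6,1)N 0/1 unhappy
(6,4)N 0/1 unhappy
For instance (2,1) has only 0/1 same-type neighbors, below 1/3.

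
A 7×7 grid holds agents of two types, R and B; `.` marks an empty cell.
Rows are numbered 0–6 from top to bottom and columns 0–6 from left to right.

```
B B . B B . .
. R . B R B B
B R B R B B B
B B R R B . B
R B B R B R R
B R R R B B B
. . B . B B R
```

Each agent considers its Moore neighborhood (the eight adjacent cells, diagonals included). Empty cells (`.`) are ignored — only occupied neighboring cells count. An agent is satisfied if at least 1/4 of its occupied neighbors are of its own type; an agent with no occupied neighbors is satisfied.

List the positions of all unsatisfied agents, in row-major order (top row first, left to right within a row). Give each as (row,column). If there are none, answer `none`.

(0,0)B 1/2 ✓
(0,1)B 1/2 ✓
(0,3)B 2/3 ✓
(0,4)B 3/4 ✓
(1,1)R 1/5 ✗
(1,3)B 4/6 ✓
(1,4)R 1/7 ✗
(1,5)B 5/6 ✓
(1,6)B 3/3 ✓
(2,0)B 2/4 ✓
(2,1)R 2/6 ✓
(2,2)B 2/7 ✓
(2,3)R 3/7 ✓
(2,4)B 4/7 ✓
(2,5)B 6/7 ✓
(2,6)B 4/4 ✓
(3,0)B 3/5 ✓
(3,1)B 5/8 ✓
(3,2)R 4/8 ✓
(3,3)R 3/8 ✓
(3,4)B 3/7 ✓
(3,6)B 2/4 ✓
(4,0)R 1/5 ✗
(4,1)B 4/8 ✓
(4,2)B 2/8 ✓
(4,3)R 4/8 ✓
(4,4)B 3/7 ✓
(4,5)R 1/7 ✗
(4,6)R 1/4 ✓
(5,0)B 1/3 ✓
(5,1)R 2/6 ✓
(5,2)R 3/6 ✓
(5,3)R 2/7 ✓
(5,4)B 4/7 ✓
(5,5)B 5/8 ✓
(5,6)B 2/5 ✓
(6,2)B 0/3 ✗
(6,4)B 3/4 ✓
(6,5)B 4/5 ✓
(6,6)R 0/3 ✗

(1,1), (1,4), (4,0), (4,5), (6,2), (6,6)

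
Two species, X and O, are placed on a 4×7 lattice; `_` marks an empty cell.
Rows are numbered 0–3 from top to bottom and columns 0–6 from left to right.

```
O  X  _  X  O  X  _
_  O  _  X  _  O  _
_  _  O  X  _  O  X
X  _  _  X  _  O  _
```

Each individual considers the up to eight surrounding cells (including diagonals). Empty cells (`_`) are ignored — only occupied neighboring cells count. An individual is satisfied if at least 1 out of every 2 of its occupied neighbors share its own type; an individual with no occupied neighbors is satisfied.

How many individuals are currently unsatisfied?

(0,0)O 1/2 ok
(0,1)X 0/2 unhappy
(0,3)X 1/2 ok
(0,4)O 1/4 unhappy
(0,5)X 0/2 unhappy
(1,1)O 2/3 ok
(1,3)X 2/4 ok
(1,5)O 2/4 ok
(2,2)O 1/4 unhappy
(2,3)X 2/3 ok
(2,5)O 2/3 ok
(2,6)X 0/3 unhappy
(3,0)X 0/0 ok
(3,3)X 1/2 ok
(3,5)O 1/2 ok
Unsatisfied: (0,1), (0,4), (0,5), (2,2), (2,6) — 5 in total.

5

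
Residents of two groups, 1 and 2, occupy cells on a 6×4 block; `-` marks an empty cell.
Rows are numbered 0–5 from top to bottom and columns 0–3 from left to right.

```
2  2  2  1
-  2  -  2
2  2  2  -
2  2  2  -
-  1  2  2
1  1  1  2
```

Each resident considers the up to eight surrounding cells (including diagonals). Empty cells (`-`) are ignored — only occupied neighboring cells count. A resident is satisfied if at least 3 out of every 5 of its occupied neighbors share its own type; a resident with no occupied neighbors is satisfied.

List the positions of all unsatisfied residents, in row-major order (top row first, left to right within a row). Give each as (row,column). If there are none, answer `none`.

(0,3), (4,1), (4,2), (5,2)

Row 0: (0,0)2 2/2 ok · (0,1)2 3/3 ok · (0,2)2 3/4 ok · (0,3)1 0/2 unhappy
Row 1: (1,1)2 6/6 ok · (1,3)2 2/3 ok
Row 2: (2,0)2 4/4 ok · (2,1)2 6/6 ok · (2,2)2 5/5 ok
Row 3: (3,0)2 3/4 ok · (3,1)2 6/7 ok · (3,2)2 5/6 ok
Row 4: (4,1)1 3/7 unhappy · (4,2)2 4/7 unhappy · (4,3)2 3/4 ok
Row 5: (5,0)1 2/2 ok · (5,1)1 3/4 ok · (5,2)1 2/5 unhappy · (5,3)2 2/3 ok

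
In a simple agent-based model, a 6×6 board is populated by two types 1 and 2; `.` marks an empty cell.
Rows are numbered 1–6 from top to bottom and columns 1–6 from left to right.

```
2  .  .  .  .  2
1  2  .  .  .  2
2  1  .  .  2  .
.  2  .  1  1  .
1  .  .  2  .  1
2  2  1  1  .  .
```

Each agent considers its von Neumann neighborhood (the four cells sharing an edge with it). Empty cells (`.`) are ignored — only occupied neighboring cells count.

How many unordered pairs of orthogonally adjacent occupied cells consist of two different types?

11

Scan each occupied cell's neighbors to the right and below so each pair is counted once.
From row 1: 1 unlike of 2 pairs (running 1/2).
From row 2: 3 unlike of 3 pairs (running 4/5).
From row 3: 3 unlike of 3 pairs (running 7/8).
From row 4: 1 unlike of 2 pairs (running 8/10).
From row 5: 2 unlike of 2 pairs (running 10/12).
From row 6: 1 unlike of 3 pairs (running 11/15).
Total adjacent occupied pairs: 15; unlike-type pairs: 11.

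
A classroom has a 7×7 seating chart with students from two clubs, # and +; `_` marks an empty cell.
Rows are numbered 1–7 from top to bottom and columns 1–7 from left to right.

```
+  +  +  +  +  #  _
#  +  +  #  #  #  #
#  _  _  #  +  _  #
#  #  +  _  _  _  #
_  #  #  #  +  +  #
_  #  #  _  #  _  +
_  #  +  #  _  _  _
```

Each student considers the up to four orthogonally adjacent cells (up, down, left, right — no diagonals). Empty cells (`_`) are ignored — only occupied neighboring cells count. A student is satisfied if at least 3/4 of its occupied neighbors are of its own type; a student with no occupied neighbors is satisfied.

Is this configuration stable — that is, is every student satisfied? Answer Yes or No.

Row 1: (1,1)+ 1/2 unhappy · (1,2)+ 3/3 ok · (1,3)+ 3/3 ok · (1,4)+ 2/3 unhappy · (1,5)+ 1/3 unhappy · (1,6)# 1/2 unhappy
Row 2: (2,1)# 1/3 unhappy · (2,2)+ 2/3 unhappy · (2,3)+ 2/3 unhappy · (2,4)# 2/4 unhappy · (2,5)# 2/4 unhappy · (2,6)# 3/3 ok · (2,7)# 2/2 ok
Row 3: (3,1)# 2/2 ok · (3,4)# 1/2 unhappy · (3,5)+ 0/2 unhappy · (3,7)# 2/2 ok
Row 4: (4,1)# 2/2 ok · (4,2)# 2/3 unhappy · (4,3)+ 0/2 unhappy · (4,7)# 2/2 ok
Row 5: (5,2)# 3/3 ok · (5,3)# 3/4 ok · (5,4)# 1/2 unhappy · (5,5)+ 1/3 unhappy · (5,6)+ 1/2 unhappy · (5,7)# 1/3 unhappy
Row 6: (6,2)# 3/3 ok · (6,3)# 2/3 unhappy · (6,5)# 0/1 unhappy · (6,7)+ 0/1 unhappy
Row 7: (7,2)# 1/2 unhappy · (7,3)+ 0/3 unhappy · (7,4)# 0/1 unhappy
For instance (1,1) has only 1/2 same-type neighbors, below 3/4.

No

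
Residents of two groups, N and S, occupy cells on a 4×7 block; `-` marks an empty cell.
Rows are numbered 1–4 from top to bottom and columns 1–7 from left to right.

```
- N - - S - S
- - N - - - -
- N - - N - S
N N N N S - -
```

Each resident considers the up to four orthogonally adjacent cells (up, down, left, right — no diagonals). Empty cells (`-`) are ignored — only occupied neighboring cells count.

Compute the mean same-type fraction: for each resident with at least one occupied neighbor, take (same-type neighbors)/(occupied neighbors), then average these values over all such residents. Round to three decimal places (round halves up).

(1,2)N — no occupied neighbors
(1,5)S — no occupied neighbors
(1,7)S — no occupied neighbors
(2,3)N — no occupied neighbors
(3,2)N 1/1
(3,5)N 0/1
(3,7)S — no occupied neighbors
(4,1)N 1/1
(4,2)N 3/3
(4,3)N 2/2
(4,4)N 1/2
(4,5)S 0/2
Sum over 7 residents: 1/1 + 0/1 + 1/1 + 3/3 + 2/2 + 1/2 + 0/2 = 9/2; mean = 9/2 ÷ 7 = 9/14 = 0.642857… → 0.643.

0.643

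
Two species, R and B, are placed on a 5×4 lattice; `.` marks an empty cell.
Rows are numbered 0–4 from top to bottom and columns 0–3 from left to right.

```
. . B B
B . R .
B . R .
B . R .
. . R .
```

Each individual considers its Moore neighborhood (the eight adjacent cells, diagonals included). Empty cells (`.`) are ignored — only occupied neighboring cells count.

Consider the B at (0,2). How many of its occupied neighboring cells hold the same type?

Occupied neighbors of (0,2): (0,3)=B, (1,2)=R.
Same type (B): 1 of 2.

1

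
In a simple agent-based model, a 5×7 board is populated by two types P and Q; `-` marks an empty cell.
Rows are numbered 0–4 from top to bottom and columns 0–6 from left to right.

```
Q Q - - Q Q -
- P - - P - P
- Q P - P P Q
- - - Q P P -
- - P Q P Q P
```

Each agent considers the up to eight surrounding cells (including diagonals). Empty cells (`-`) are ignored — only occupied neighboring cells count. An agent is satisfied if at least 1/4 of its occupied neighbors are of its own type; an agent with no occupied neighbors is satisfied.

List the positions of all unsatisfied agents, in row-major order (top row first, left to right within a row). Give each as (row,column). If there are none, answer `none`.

(2,1), (2,6), (3,3), (4,2), (4,5)

(0,0)Q 1/2 satisfied
(0,1)Q 1/2 satisfied
(0,4)Q 1/2 satisfied
(0,5)Q 1/3 satisfied
(1,1)P 1/4 satisfied
(1,4)P 2/4 satisfied
(1,6)P 1/3 satisfied
(2,1)Q 0/2 not
(2,2)P 1/3 satisfied
(2,4)P 4/5 satisfied
(2,5)P 5/6 satisfied
(2,6)Q 0/3 not
(3,3)Q 1/6 not
(3,4)P 4/7 satisfied
(3,5)P 5/7 satisfied
(4,2)P 0/2 not
(4,3)Q 1/4 satisfied
(4,4)P 2/5 satisfied
(4,5)Q 0/4 not
(4,6)P 1/2 satisfied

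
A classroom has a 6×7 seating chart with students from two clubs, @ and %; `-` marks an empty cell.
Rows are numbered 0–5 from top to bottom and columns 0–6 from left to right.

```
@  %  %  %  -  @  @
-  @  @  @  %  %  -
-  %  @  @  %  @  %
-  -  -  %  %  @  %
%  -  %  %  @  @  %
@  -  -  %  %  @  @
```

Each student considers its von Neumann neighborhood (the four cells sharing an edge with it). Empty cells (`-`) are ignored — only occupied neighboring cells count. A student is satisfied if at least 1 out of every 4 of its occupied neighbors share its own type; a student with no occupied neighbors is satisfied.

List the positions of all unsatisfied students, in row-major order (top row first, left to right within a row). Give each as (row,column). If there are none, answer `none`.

Row 0: (0,0)@ 0/1 ✗ · (0,1)% 1/3 ✓ · (0,2)% 2/3 ✓ · (0,3)% 1/2 ✓ · (0,5)@ 1/2 ✓ · (0,6)@ 1/1 ✓
Row 1: (1,1)@ 1/3 ✓ · (1,2)@ 3/4 ✓ · (1,3)@ 2/4 ✓ · (1,4)% 2/3 ✓ · (1,5)% 1/3 ✓
Row 2: (2,1)% 0/2 ✗ · (2,2)@ 2/3 ✓ · (2,3)@ 2/4 ✓ · (2,4)% 2/4 ✓ · (2,5)@ 1/4 ✓ · (2,6)% 1/2 ✓
Row 3: (3,3)% 2/3 ✓ · (3,4)% 2/4 ✓ · (3,5)@ 2/4 ✓ · (3,6)% 2/3 ✓
Row 4: (4,0)% 0/1 ✗ · (4,2)% 1/1 ✓ · (4,3)% 3/4 ✓ · (4,4)@ 1/4 ✓ · (4,5)@ 3/4 ✓ · (4,6)% 1/3 ✓
Row 5: (5,0)@ 0/1 ✗ · (5,3)% 2/2 ✓ · (5,4)% 1/3 ✓ · (5,5)@ 2/3 ✓ · (5,6)@ 1/2 ✓

(0,0), (2,1), (4,0), (5,0)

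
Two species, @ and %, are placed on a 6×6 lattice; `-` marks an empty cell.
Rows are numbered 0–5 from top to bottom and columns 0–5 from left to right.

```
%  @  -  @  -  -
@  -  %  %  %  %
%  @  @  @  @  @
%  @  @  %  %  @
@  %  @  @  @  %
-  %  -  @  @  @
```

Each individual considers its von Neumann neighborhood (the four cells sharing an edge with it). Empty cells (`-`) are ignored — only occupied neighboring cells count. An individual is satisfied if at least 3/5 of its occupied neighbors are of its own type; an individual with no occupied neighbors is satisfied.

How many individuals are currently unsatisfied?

20

(0,0)% 0/2 not
(0,1)@ 0/1 not
(0,3)@ 0/1 not
(1,0)@ 0/2 not
(1,2)% 1/2 not
(1,3)% 2/4 not
(1,4)% 2/3 satisfied
(1,5)% 1/2 not
(2,0)% 1/3 not
(2,1)@ 2/3 satisfied
(2,2)@ 3/4 satisfied
(2,3)@ 2/4 not
(2,4)@ 2/4 not
(2,5)@ 2/3 satisfied
(3,0)% 1/3 not
(3,1)@ 2/4 not
(3,2)@ 3/4 satisfied
(3,3)% 1/4 not
(3,4)% 1/4 not
(3,5)@ 1/3 not
(4,0)@ 0/2 not
(4,1)% 1/4 not
(4,2)@ 2/3 satisfied
(4,3)@ 3/4 satisfied
(4,4)@ 2/4 not
(4,5)% 0/3 not
(5,1)% 1/1 satisfied
(5,3)@ 2/2 satisfied
(5,4)@ 3/3 satisfied
(5,5)@ 1/2 not
Unsatisfied: (0,0), (0,1), (0,3), (1,0), (1,2), (1,3), (1,5), (2,0), (2,3), (2,4), (3,0), (3,1), (3,3), (3,4), (3,5), (4,0), (4,1), (4,4), (4,5), (5,5) — 20 in total.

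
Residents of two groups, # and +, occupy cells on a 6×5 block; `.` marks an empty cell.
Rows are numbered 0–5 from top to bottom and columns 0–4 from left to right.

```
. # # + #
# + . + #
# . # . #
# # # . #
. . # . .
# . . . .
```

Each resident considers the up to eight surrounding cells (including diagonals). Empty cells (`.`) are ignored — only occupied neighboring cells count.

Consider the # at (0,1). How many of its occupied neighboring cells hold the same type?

2

Occupied neighbors of (0,1): (0,2)=#, (1,0)=#, (1,1)=+.
Same type (#): 2 of 3.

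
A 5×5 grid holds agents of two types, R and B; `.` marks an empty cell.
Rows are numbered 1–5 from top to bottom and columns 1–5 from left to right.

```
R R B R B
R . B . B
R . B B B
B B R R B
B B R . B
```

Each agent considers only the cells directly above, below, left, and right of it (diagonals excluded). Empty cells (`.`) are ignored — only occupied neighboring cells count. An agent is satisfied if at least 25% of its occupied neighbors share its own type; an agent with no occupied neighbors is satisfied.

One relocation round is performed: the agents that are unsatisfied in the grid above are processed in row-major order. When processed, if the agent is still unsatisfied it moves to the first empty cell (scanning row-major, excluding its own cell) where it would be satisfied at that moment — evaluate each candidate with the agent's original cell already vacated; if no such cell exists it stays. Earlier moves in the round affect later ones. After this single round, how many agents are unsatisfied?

0

Initially unsatisfied (in order): (1,4).
  (1,4) → (2,2).
Resulting grid:
R R B . B
R R B . B
R . B B B
B B R R B
B B R . B
All satisfied now.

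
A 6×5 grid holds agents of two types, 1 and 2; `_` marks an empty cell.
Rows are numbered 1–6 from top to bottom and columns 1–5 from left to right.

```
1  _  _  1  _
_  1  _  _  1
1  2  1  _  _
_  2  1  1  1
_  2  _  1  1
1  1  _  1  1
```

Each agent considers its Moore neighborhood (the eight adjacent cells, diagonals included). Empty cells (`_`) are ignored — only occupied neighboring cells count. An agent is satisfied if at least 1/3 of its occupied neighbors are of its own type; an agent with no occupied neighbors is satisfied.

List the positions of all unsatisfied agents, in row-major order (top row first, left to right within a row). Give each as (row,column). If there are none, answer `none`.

(1,1)1 1/1 satisfied
(1,4)1 1/1 satisfied
(2,2)1 3/4 satisfied
(2,5)1 1/1 satisfied
(3,1)1 1/3 satisfied
(3,2)2 1/5 not
(3,3)1 3/5 satisfied
(4,2)2 2/5 satisfied
(4,3)1 3/6 satisfied
(4,4)1 5/5 satisfied
(4,5)1 3/3 satisfied
(5,2)2 1/4 not
(5,4)1 6/6 satisfied
(5,5)1 5/5 satisfied
(6,1)1 1/2 satisfied
(6,2)1 1/2 satisfied
(6,4)1 3/3 satisfied
(6,5)1 3/3 satisfied

(3,2), (5,2)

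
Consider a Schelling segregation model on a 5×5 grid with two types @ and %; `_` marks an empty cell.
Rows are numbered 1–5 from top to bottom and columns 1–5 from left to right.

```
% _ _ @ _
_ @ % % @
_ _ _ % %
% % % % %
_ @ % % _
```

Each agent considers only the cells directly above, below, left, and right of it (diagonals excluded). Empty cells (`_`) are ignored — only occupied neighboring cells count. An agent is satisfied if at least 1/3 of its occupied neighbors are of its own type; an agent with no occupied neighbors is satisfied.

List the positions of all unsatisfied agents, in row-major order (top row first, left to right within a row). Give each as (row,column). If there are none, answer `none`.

Row 1: (1,1)% 0/0 ok · (1,4)@ 0/1 unhappy
Row 2: (2,2)@ 0/1 unhappy · (2,3)% 1/2 ok · (2,4)% 2/4 ok · (2,5)@ 0/2 unhappy
Row 3: (3,4)% 3/3 ok · (3,5)% 2/3 ok
Row 4: (4,1)% 1/1 ok · (4,2)% 2/3 ok · (4,3)% 3/3 ok · (4,4)% 4/4 ok · (4,5)% 2/2 ok
Row 5: (5,2)@ 0/2 unhappy · (5,3)% 2/3 ok · (5,4)% 2/2 ok

(1,4), (2,2), (2,5), (5,2)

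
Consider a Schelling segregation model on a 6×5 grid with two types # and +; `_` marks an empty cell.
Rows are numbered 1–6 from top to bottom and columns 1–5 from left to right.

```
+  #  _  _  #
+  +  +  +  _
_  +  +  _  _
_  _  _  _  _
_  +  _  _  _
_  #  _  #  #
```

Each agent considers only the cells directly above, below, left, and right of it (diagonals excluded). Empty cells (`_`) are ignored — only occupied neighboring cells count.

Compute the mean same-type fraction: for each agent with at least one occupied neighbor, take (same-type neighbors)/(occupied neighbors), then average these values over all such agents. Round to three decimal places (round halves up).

0.688

(1,1)+ 1/2
(1,2)# 0/2
(1,5)# — no occupied neighbors
(2,1)+ 2/2
(2,2)+ 3/4
(2,3)+ 3/3
(2,4)+ 1/1
(3,2)+ 2/2
(3,3)+ 2/2
(5,2)+ 0/1
(6,2)# 0/1
(6,4)# 1/1
(6,5)# 1/1
Sum over 12 agents: 1/2 + 0/2 + 2/2 + 3/4 + 3/3 + 1/1 + 2/2 + 2/2 + 0/1 + 0/1 + 1/1 + 1/1 = 33/4; mean = 33/4 ÷ 12 = 11/16 = 0.6875 → 0.688.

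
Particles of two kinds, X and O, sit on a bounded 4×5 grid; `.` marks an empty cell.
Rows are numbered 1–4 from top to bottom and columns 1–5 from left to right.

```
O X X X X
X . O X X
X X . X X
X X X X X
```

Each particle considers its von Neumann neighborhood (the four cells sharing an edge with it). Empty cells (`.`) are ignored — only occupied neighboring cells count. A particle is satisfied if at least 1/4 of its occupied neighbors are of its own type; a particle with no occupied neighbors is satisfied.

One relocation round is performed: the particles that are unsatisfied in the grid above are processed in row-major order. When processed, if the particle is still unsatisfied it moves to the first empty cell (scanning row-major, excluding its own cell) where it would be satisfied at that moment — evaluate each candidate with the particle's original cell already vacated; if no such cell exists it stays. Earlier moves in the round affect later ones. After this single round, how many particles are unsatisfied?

Initially unsatisfied (in order): (1,1), (2,3).
  (1,1) → (2,2).
  (2,3): now satisfied by earlier moves; stays.
Resulting grid:
. X X X X
X O O X X
X X . X X
X X X X X
All satisfied now.

0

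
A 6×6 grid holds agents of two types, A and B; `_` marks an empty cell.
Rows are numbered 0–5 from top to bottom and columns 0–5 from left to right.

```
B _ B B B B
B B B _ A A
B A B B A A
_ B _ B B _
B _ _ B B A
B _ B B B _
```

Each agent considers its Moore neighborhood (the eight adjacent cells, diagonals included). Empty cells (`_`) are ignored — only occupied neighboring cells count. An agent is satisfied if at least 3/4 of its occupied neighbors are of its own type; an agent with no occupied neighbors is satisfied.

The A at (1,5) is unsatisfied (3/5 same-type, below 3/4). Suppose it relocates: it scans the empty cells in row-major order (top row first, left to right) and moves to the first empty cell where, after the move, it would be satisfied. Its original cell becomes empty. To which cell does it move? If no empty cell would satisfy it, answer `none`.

Vacating (1,5). Empty cells in order:
  (0,1): 0/5 same-type → still unsatisfied.
  (1,3): 2/8 same-type → still unsatisfied.
  (3,0): 1/4 same-type → still unsatisfied.
  (3,2): 1/6 same-type → still unsatisfied.
  (3,5): 3/5 same-type → still unsatisfied.
  (4,1): 0/4 same-type → still unsatisfied.
  (4,2): 0/5 same-type → still unsatisfied.
  (5,1): 0/3 same-type → still unsatisfied.
  (5,5): 1/3 same-type → still unsatisfied.

none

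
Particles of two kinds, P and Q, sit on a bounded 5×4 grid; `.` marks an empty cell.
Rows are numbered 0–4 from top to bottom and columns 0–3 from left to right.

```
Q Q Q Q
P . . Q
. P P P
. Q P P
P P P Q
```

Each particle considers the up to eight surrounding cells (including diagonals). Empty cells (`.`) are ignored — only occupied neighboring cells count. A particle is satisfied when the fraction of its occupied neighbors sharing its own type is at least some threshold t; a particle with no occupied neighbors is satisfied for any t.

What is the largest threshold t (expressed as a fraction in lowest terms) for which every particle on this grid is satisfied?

0/1

Row 0: (0,0)Q 1/2 · (0,1)Q 2/3 · (0,2)Q 3/3 · (0,3)Q 2/2
Row 1: (1,0)P 1/3 · (1,3)Q 2/4
Row 2: (2,1)P 3/4 · (2,2)P 4/6 · (2,3)P 3/4
Row 3: (3,1)Q 0/6 · (3,2)P 6/8 · (3,3)P 4/5
Row 4: (4,0)P 1/2 · (4,1)P 3/4 · (4,2)P 3/5 · (4,3)Q 0/3
The smallest same-type fraction is 0/6 at (3,1), which reduces to 0/1. Any threshold above that leaves this particle unsatisfied.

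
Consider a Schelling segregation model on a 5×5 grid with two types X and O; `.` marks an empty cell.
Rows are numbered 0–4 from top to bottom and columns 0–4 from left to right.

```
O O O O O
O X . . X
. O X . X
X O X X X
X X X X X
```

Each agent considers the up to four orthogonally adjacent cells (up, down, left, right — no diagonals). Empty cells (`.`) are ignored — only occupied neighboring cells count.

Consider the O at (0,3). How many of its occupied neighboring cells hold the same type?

2

Occupied neighbors of (0,3): (0,2)=O, (0,4)=O.
Same type (O): 2 of 2.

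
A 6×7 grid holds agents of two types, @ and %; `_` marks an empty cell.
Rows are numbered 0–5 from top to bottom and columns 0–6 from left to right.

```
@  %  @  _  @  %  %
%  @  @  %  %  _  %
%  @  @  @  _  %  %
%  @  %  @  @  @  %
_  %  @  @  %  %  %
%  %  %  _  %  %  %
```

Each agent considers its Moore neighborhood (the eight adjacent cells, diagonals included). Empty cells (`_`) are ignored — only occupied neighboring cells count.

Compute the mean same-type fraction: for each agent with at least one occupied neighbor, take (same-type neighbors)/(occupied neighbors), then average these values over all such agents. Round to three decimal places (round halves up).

0.588

Row 0: (0,0)@ 1/3 · (0,1)% 1/5 · (0,2)@ 2/4 · (0,4)@ 0/3 · (0,5)% 3/4 · (0,6)% 2/2
Row 1: (1,0)% 2/5 · (1,1)@ 5/8 · (1,2)@ 5/7 · (1,3)% 1/6 · (1,4)% 3/5 · (1,6)% 4/4
Row 2: (2,0)% 2/5 · (2,1)@ 4/8 · (2,2)@ 6/8 · (2,3)@ 4/7 · (2,5)% 4/6 · (2,6)% 3/4
Row 3: (3,0)% 2/4 · (3,1)@ 3/7 · (3,2)% 1/8 · (3,3)@ 5/7 · (3,4)@ 4/7 · (3,5)@ 1/7 · (3,6)% 4/5
Row 4: (4,1)% 5/7 · (4,2)@ 3/7 · (4,3)@ 3/7 · (4,4)% 3/7 · (4,5)% 6/8 · (4,6)% 4/5
Row 5: (5,0)% 2/2 · (5,1)% 3/4 · (5,2)% 2/4 · (5,4)% 3/4 · (5,5)% 5/5 · (5,6)% 3/3
Sum over 37 agents: 1/3 + 1/5 + 2/4 + 0/3 + 3/4 + 2/2 + 2/5 + 5/8 + 5/7 + 1/6 + 3/5 + 4/4 + 2/5 + 4/8 + 6/8 + 4/7 + 4/6 + 3/4 + 2/4 + 3/7 + 1/8 + 5/7 + 4/7 + 1/7 + 4/5 + 5/7 + 3/7 + 3/7 + 3/7 + 6/8 + 4/5 + 2/2 + 3/4 + 2/4 + 3/4 + 5/5 + 3/3 = 9139/420; mean = 9139/420 ÷ 37 = 247/420 = 0.588095… → 0.588.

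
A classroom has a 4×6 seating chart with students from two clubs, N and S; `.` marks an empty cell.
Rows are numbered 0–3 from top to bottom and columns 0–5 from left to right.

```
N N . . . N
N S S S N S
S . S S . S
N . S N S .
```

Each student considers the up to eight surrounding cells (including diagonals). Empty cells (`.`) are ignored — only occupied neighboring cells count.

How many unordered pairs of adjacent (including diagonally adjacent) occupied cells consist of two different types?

Scan each occupied cell's neighbors to the right and below (and the two forward diagonals) so each pair is counted once.
Row 0: N(0,0)–N(0,1)= N(0,0)–N(1,0)= N(0,0)–S(1,1)≠ N(0,1)–S(1,1)≠ N(0,1)–S(1,2)≠ N(0,1)–N(1,0)= N(0,5)–S(1,5)≠ N(0,5)–N(1,4)=  → 4/8 unlike.
Row 1: N(1,0)–S(1,1)≠ N(1,0)–S(2,0)≠ S(1,1)–S(1,2)= S(1,1)–S(2,2)= S(1,1)–S(2,0)= S(1,2)–S(1,3)= S(1,2)–S(2,2)= S(1,2)–S(2,3)= S(1,3)–N(1,4)≠ S(1,3)–S(2,3)= S(1,3)–S(2,2)= N(1,4)–S(1,5)≠ N(1,4)–S(2,5)≠ N(1,4)–S(2,3)≠ S(1,5)–S(2,5)=  → 6/15 unlike.
Row 2: S(2,0)–N(3,0)≠ S(2,2)–S(2,3)= S(2,2)–S(3,2)= S(2,2)–N(3,3)≠ S(2,3)–N(3,3)≠ S(2,3)–S(3,4)= S(2,3)–S(3,2)= S(2,5)–S(3,4)=  → 3/8 unlike.
Row 3: S(3,2)–N(3,3)≠ N(3,3)–S(3,4)≠  → 2/2 unlike.
Total adjacent occupied pairs: 33; unlike-type pairs: 15.

15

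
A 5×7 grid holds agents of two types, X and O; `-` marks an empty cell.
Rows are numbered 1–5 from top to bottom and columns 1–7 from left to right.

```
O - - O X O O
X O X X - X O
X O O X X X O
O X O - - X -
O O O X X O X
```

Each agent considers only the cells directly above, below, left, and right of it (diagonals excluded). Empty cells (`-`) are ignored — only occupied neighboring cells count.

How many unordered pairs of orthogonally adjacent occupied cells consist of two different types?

Scan each occupied cell's neighbors to the right and below so each pair is counted once.
From row 1: 5 unlike of 7 pairs (running 5/7).
From row 2: 4 unlike of 10 pairs (running 9/17).
From row 3: 5 unlike of 10 pairs (running 14/27).
From row 4: 4 unlike of 6 pairs (running 18/33).
From row 5: 3 unlike of 6 pairs (running 21/39).
Total adjacent occupied pairs: 39; unlike-type pairs: 21.

21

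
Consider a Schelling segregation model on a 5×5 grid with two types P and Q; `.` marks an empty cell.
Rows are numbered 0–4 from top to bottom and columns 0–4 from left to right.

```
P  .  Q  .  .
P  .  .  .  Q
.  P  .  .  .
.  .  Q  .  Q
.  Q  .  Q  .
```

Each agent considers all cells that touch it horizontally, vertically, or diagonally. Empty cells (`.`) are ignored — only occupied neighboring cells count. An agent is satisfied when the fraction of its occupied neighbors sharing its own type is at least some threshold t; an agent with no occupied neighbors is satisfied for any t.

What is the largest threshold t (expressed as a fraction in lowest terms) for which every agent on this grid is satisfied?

1/2

Row 0: (0,0)P 1/1 · (0,2)Q — no occupied neighbors
Row 1: (1,0)P 2/2 · (1,4)Q — no occupied neighbors
Row 2: (2,1)P 1/2
Row 3: (3,2)Q 2/3 · (3,4)Q 1/1
Row 4: (4,1)Q 1/1 · (4,3)Q 2/2
The smallest same-type fraction is 1/2 at (2,1), which reduces to 1/2. Any threshold above that leaves this agent unsatisfied.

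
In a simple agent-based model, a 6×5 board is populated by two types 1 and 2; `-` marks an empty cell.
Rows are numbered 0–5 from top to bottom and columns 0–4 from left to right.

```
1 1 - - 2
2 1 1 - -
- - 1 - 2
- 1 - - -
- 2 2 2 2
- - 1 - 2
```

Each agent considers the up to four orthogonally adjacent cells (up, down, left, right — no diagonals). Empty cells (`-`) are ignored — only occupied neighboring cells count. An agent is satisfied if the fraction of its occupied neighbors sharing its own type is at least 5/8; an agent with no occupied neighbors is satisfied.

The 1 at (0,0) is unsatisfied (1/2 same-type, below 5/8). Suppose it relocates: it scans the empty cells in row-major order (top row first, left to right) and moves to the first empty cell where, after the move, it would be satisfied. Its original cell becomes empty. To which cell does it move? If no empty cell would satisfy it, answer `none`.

Vacating (0,0). Empty cells in order:
  (0,2): 2/2 same-type → satisfied — stop here.

(0,2)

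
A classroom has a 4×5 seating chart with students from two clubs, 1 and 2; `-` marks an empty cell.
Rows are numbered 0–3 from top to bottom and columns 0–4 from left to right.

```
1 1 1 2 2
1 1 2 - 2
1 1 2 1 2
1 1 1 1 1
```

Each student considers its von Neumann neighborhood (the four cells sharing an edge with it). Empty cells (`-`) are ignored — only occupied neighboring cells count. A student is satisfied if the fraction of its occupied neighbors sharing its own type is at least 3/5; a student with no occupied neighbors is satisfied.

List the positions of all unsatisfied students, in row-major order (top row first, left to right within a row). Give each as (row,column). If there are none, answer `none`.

(0,2), (0,3), (1,2), (2,2), (2,3), (2,4), (3,4)

(0,0)1 2/2 ok
(0,1)1 3/3 ok
(0,2)1 1/3 unhappy
(0,3)2 1/2 unhappy
(0,4)2 2/2 ok
(1,0)1 3/3 ok
(1,1)1 3/4 ok
(1,2)2 1/3 unhappy
(1,4)2 2/2 ok
(2,0)1 3/3 ok
(2,1)1 3/4 ok
(2,2)2 1/4 unhappy
(2,3)1 1/3 unhappy
(2,4)2 1/3 unhappy
(3,0)1 2/2 ok
(3,1)1 3/3 ok
(3,2)1 2/3 ok
(3,3)1 3/3 ok
(3,4)1 1/2 unhappy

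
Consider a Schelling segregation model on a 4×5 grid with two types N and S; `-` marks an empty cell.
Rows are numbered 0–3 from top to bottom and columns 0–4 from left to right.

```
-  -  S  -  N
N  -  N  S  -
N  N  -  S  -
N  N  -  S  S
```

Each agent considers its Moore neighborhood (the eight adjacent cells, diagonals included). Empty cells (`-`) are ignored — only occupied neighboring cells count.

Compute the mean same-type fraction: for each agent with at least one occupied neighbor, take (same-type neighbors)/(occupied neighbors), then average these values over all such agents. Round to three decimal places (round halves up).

0.750

(0,2)S 1/2
(0,4)N 0/1
(1,0)N 2/2
(1,2)N 1/4
(1,3)S 2/4
(2,0)N 4/4
(2,1)N 5/5
(2,3)S 3/4
(3,0)N 3/3
(3,1)N 3/3
(3,3)S 2/2
(3,4)S 2/2
Sum over 12 agents: 1/2 + 0/1 + 2/2 + 1/4 + 2/4 + 4/4 + 5/5 + 3/4 + 3/3 + 3/3 + 2/2 + 2/2 = 9; mean = 9 ÷ 12 = 3/4 = 0.75 → 0.750.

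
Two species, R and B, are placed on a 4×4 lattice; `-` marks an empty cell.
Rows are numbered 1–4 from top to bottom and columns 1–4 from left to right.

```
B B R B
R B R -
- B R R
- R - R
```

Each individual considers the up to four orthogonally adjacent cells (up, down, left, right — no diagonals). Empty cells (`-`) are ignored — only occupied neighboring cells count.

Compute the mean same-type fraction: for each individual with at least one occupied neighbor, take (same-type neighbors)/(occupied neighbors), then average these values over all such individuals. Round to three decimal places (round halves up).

(1,1)B 1/2
(1,2)B 2/3
(1,3)R 1/3
(1,4)B 0/1
(2,1)R 0/2
(2,2)B 2/4
(2,3)R 2/3
(3,2)B 1/3
(3,3)R 2/3
(3,4)R 2/2
(4,2)R 0/1
(4,4)R 1/1
Sum over 12 individuals: 1/2 + 2/3 + 1/3 + 0/1 + 0/2 + 2/4 + 2/3 + 1/3 + 2/3 + 2/2 + 0/1 + 1/1 = 17/3; mean = 17/3 ÷ 12 = 17/36 = 0.472222… → 0.472.

0.472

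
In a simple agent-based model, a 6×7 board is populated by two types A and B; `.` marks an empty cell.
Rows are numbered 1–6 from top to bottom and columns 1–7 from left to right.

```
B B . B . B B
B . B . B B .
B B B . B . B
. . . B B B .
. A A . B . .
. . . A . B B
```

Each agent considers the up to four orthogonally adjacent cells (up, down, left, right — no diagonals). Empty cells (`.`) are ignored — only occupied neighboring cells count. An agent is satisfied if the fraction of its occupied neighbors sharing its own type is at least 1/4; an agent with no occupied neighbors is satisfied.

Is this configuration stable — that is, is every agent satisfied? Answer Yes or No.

Row 1: (1,1)B 2/2 satisfied · (1,2)B 1/1 satisfied · (1,4)B 0/0 satisfied · (1,6)B 2/2 satisfied · (1,7)B 1/1 satisfied
Row 2: (2,1)B 2/2 satisfied · (2,3)B 1/1 satisfied · (2,5)B 2/2 satisfied · (2,6)B 2/2 satisfied
Row 3: (3,1)B 2/2 satisfied · (3,2)B 2/2 satisfied · (3,3)B 2/2 satisfied · (3,5)B 2/2 satisfied · (3,7)B 0/0 satisfied
Row 4: (4,4)B 1/1 satisfied · (4,5)B 4/4 satisfied · (4,6)B 1/1 satisfied
Row 5: (5,2)A 1/1 satisfied · (5,3)A 1/1 satisfied · (5,5)B 1/1 satisfied
Row 6: (6,4)A 0/0 satisfied · (6,6)B 1/1 satisfied · (6,7)B 1/1 satisfied
All meet the threshold, so the configuration is stable.

Yes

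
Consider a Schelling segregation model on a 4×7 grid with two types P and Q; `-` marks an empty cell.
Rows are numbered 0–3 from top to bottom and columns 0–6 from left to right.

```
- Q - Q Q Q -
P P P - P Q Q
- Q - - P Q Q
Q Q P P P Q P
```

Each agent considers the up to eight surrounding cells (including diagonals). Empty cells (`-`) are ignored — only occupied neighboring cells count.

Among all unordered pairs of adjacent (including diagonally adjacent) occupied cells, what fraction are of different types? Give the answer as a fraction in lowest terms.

Scan each occupied cell's neighbors to the right and below (and the two forward diagonals) so each pair is counted once.
Row 0: Q(0,1)–P(1,1)≠ Q(0,1)–P(1,2)≠ Q(0,1)–P(1,0)≠ Q(0,3)–Q(0,4)= Q(0,3)–P(1,4)≠ Q(0,3)–P(1,2)≠ Q(0,4)–Q(0,5)= Q(0,4)–P(1,4)≠ Q(0,4)–Q(1,5)= Q(0,5)–Q(1,5)= Q(0,5)–Q(1,6)= Q(0,5)–P(1,4)≠  → 7/12 unlike.
Row 1: P(1,0)–P(1,1)= P(1,0)–Q(2,1)≠ P(1,1)–P(1,2)= P(1,1)–Q(2,1)≠ P(1,2)–Q(2,1)≠ P(1,4)–Q(1,5)≠ P(1,4)–P(2,4)= P(1,4)–Q(2,5)≠ Q(1,5)–Q(1,6)= Q(1,5)–Q(2,5)= Q(1,5)–Q(2,6)= Q(1,5)–P(2,4)≠ Q(1,6)–Q(2,6)= Q(1,6)–Q(2,5)=  → 6/14 unlike.
Row 2: Q(2,1)–Q(3,1)= Q(2,1)–P(3,2)≠ Q(2,1)–Q(3,0)= P(2,4)–Q(2,5)≠ P(2,4)–P(3,4)= P(2,4)–Q(3,5)≠ P(2,4)–P(3,3)= Q(2,5)–Q(2,6)= Q(2,5)–Q(3,5)= Q(2,5)–P(3,6)≠ Q(2,5)–P(3,4)≠ Q(2,6)–P(3,6)≠ Q(2,6)–Q(3,5)=  → 6/13 unlike.
Row 3: Q(3,0)–Q(3,1)= Q(3,1)–P(3,2)≠ P(3,2)–P(3,3)= P(3,3)–P(3,4)= P(3,4)–Q(3,5)≠ Q(3,5)–P(3,6)≠  → 3/6 unlike.
Total adjacent occupied pairs: 45; unlike-type pairs: 22.
22/45 is already in lowest terms.

22/45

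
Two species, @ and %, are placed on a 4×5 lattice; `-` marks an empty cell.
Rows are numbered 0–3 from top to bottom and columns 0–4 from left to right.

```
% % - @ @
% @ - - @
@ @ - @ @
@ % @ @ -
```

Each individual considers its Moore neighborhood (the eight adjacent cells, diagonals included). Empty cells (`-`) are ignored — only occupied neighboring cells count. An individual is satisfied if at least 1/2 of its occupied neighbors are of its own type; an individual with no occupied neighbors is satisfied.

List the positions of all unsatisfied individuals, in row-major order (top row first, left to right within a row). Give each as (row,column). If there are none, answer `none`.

Row 0: (0,0)% 2/3 ✓ · (0,1)% 2/3 ✓ · (0,3)@ 2/2 ✓ · (0,4)@ 2/2 ✓
Row 1: (1,0)% 2/5 ✗ · (1,1)@ 2/5 ✗ · (1,4)@ 4/4 ✓
Row 2: (2,0)@ 3/5 ✓ · (2,1)@ 4/6 ✓ · (2,3)@ 4/4 ✓ · (2,4)@ 3/3 ✓
Row 3: (3,0)@ 2/3 ✓ · (3,1)% 0/4 ✗ · (3,2)@ 3/4 ✓ · (3,3)@ 3/3 ✓

(1,0), (1,1), (3,1)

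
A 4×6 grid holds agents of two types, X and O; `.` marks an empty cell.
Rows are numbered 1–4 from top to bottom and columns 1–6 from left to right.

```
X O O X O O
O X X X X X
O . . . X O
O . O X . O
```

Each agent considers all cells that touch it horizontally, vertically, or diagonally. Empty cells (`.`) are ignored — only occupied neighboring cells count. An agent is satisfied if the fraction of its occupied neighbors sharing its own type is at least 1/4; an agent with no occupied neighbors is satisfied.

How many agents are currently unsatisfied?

(1,1)X 1/3 satisfied
(1,2)O 2/5 satisfied
(1,3)O 1/5 not
(1,4)X 3/5 satisfied
(1,5)O 1/5 not
(1,6)O 1/3 satisfied
(2,1)O 2/4 satisfied
(2,2)X 2/6 satisfied
(2,3)X 3/5 satisfied
(2,4)X 4/6 satisfied
(2,5)X 4/7 satisfied
(2,6)X 2/5 satisfied
(3,1)O 2/3 satisfied
(3,5)X 4/6 satisfied
(3,6)O 1/4 satisfied
(4,1)O 1/1 satisfied
(4,3)O 0/1 not
(4,4)X 1/2 satisfied
(4,6)O 1/2 satisfied
Unsatisfied: (1,3), (1,5), (4,3) — 3 in total.

3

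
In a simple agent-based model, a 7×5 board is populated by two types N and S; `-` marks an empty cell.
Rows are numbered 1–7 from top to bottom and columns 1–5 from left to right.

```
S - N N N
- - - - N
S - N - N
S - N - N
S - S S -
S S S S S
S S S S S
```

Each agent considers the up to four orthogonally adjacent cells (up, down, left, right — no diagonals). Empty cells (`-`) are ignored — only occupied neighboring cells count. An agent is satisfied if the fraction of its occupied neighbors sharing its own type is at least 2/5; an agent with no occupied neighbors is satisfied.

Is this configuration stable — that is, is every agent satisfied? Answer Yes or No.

Yes

Row 1: (1,1)S 0/0 ok · (1,3)N 1/1 ok · (1,4)N 2/2 ok · (1,5)N 2/2 ok
Row 2: (2,5)N 2/2 ok
Row 3: (3,1)S 1/1 ok · (3,3)N 1/1 ok · (3,5)N 2/2 ok
Row 4: (4,1)S 2/2 ok · (4,3)N 1/2 ok · (4,5)N 1/1 ok
Row 5: (5,1)S 2/2 ok · (5,3)S 2/3 ok · (5,4)S 2/2 ok
Row 6: (6,1)S 3/3 ok · (6,2)S 3/3 ok · (6,3)S 4/4 ok · (6,4)S 4/4 ok · (6,5)S 2/2 ok
Row 7: (7,1)S 2/2 ok · (7,2)S 3/3 ok · (7,3)S 3/3 ok · (7,4)S 3/3 ok · (7,5)S 2/2 ok
All meet the threshold, so the configuration is stable.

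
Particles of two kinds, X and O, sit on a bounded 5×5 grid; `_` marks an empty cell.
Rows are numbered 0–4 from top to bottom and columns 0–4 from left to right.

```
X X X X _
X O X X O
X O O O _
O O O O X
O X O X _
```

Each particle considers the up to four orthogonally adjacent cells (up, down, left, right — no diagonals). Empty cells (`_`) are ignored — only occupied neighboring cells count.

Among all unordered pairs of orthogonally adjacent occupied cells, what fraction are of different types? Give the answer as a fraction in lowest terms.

14/33

Scan each occupied cell's neighbors to the right and below so each pair is counted once.
From row 0: 1 unlike of 7 pairs (running 1/7).
From row 1: 5 unlike of 8 pairs (running 6/15).
From row 2: 2 unlike of 7 pairs (running 8/22).
From row 3: 3 unlike of 8 pairs (running 11/30).
From row 4: 3 unlike of 3 pairs (running 14/33).
Total adjacent occupied pairs: 33; unlike-type pairs: 14.
14/33 is already in lowest terms.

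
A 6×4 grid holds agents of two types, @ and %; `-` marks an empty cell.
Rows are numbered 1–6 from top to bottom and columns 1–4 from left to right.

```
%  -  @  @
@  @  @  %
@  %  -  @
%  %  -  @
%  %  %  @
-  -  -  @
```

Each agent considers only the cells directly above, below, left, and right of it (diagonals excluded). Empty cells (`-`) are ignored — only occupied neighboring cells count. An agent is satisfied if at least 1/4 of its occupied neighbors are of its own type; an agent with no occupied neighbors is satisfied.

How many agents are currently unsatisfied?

2

(1,1)% 0/1 not
(1,3)@ 2/2 satisfied
(1,4)@ 1/2 satisfied
(2,1)@ 2/3 satisfied
(2,2)@ 2/3 satisfied
(2,3)@ 2/3 satisfied
(2,4)% 0/3 not
(3,1)@ 1/3 satisfied
(3,2)% 1/3 satisfied
(3,4)@ 1/2 satisfied
(4,1)% 2/3 satisfied
(4,2)% 3/3 satisfied
(4,4)@ 2/2 satisfied
(5,1)% 2/2 satisfied
(5,2)% 3/3 satisfied
(5,3)% 1/2 satisfied
(5,4)@ 2/3 satisfied
(6,4)@ 1/1 satisfied
Unsatisfied: (1,1), (2,4) — 2 in total.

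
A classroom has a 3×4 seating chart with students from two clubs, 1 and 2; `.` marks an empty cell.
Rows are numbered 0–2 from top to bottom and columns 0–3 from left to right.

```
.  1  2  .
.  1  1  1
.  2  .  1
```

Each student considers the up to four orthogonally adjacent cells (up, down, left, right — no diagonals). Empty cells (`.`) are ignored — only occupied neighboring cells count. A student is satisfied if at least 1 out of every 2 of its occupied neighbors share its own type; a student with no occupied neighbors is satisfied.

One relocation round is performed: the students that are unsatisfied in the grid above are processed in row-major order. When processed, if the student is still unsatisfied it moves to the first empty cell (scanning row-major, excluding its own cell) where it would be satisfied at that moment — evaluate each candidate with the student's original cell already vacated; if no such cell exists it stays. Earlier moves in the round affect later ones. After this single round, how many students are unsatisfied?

0

Initially unsatisfied (in order): (0,2), (2,1).
  (0,2) → (2,0).
  (2,1): now satisfied by earlier moves; stays.
Resulting grid:
. 1 . .
. 1 1 1
2 2 . 1
All satisfied now.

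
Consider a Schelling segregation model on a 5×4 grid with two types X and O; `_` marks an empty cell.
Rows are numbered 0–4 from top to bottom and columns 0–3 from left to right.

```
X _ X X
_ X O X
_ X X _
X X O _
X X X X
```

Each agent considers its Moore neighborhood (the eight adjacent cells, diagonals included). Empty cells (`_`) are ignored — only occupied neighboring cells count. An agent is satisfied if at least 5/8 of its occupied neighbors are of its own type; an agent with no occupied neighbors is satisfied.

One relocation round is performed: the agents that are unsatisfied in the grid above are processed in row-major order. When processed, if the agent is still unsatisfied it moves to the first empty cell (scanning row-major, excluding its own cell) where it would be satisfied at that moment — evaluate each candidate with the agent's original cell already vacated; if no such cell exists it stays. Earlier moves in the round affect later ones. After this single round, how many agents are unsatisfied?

2

Initially unsatisfied (in order): (1,2), (3,2), (4,3).
  (1,2): no empty cell satisfies it; stays.
  (3,2): no empty cell satisfies it; stays.
  (4,3) → (0,1).
Resulting grid:
X X X X
_ X O X
_ X X _
X X O _
X X X _
Unsatisfied now: (1,2), (3,2).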